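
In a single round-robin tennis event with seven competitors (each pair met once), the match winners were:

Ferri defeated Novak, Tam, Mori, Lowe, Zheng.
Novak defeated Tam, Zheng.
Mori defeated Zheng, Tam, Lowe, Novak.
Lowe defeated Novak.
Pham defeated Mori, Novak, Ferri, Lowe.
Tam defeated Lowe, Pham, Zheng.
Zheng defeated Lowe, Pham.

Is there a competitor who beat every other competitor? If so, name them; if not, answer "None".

Highest win total is Ferri with 5 (out of 6 possible).
Ferri lost to Pham, so no competitor went undefeated.

None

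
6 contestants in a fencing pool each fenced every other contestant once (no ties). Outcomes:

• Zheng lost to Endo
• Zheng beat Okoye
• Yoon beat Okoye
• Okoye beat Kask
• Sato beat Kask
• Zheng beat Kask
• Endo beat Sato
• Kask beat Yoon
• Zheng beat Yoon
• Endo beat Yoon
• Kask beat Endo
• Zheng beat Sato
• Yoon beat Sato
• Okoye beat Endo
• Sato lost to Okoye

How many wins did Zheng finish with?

4

Zheng's results: beat Sato, Yoon, Kask, Okoye; lost to Endo.
That is 4 wins.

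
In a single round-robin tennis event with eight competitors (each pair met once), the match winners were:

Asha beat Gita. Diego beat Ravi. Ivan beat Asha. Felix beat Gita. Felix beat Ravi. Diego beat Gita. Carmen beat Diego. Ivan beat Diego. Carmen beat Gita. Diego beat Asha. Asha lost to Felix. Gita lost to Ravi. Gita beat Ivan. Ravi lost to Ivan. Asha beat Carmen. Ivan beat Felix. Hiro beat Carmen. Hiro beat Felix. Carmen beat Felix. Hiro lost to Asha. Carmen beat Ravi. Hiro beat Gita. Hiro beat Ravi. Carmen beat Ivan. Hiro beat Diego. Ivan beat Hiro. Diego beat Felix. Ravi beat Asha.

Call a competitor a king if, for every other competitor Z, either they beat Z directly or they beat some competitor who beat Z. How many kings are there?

Asha reaches everyone (king).
Diego reaches everyone (king).
Ivan reaches everyone (king).
Hiro reaches everyone (king).
Carmen reaches everyone (king).
Ravi cannot reach Diego, Felix in two steps.
Gita cannot reach Carmen in two steps.
Felix cannot reach Diego in two steps.
Kings: Asha, Diego, Ivan, Hiro, Carmen — 5.

5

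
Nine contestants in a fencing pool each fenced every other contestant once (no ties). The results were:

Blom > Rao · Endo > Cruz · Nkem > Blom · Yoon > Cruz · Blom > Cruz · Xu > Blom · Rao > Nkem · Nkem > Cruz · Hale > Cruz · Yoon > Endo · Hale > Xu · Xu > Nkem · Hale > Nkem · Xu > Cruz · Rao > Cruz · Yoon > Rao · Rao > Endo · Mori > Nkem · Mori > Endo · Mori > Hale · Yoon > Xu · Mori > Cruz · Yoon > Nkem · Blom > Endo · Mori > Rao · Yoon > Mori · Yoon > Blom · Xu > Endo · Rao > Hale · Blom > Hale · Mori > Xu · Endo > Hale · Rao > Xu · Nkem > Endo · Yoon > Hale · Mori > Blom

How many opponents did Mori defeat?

Mori's results: beat Blom, Endo, Hale, Rao, Nkem, Xu, Cruz; lost to Yoon.
That is 7 wins.

7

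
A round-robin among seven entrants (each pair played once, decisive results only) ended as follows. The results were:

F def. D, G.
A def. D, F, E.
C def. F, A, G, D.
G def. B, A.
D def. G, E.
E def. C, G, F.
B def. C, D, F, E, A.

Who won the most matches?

Win totals: A 3, B 5, C 4, D 2, E 3, F 2, G 2.
B leads with 5 wins (next highest: 4).

B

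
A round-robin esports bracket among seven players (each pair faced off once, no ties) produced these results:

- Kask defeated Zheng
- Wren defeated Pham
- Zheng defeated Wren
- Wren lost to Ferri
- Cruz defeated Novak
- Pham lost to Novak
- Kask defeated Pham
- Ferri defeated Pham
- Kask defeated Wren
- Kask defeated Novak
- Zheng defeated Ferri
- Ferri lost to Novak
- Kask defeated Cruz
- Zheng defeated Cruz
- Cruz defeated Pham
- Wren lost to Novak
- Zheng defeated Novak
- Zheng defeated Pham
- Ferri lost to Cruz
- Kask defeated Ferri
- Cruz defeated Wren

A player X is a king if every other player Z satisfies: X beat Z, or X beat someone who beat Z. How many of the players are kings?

1

Novak cannot reach Cruz, Zheng, Kask in two steps.
Cruz cannot reach Zheng, Kask in two steps.
Wren cannot reach Novak, Cruz, Zheng, Ferri, Kask in two steps.
Zheng cannot reach Kask in two steps.
Ferri cannot reach Novak, Cruz, Zheng, Kask in two steps.
Kask reaches everyone (king).
Pham cannot reach Novak, Cruz, Wren, Zheng, Ferri, Kask in two steps.
Kings: Kask — 1.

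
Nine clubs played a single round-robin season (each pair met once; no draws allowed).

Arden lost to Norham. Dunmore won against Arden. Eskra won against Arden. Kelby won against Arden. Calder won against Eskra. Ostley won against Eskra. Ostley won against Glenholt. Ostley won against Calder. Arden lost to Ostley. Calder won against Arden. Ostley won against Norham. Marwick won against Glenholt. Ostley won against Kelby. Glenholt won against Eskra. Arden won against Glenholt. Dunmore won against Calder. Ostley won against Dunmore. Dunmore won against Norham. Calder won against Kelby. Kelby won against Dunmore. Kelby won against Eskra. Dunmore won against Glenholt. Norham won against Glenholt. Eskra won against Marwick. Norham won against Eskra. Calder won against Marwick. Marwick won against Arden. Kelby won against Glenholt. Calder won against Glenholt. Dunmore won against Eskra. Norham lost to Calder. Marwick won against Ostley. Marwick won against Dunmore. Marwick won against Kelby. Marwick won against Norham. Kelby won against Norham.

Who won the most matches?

Win totals: Ostley 7, Kelby 5, Dunmore 5, Glenholt 1, Norham 3, Calder 6, Arden 1, Eskra 2, Marwick 6.
Ostley leads with 7 wins (next highest: 6).

Ostley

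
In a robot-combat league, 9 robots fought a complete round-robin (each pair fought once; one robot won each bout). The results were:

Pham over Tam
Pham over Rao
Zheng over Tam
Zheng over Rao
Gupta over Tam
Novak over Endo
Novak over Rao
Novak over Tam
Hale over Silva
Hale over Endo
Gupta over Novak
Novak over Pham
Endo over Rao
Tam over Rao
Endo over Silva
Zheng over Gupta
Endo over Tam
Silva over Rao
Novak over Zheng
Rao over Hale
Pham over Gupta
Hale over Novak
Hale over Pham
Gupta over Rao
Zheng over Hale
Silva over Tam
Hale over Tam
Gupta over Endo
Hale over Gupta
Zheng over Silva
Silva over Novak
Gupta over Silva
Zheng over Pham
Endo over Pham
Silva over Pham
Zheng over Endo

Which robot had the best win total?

Win totals: Zheng 7, Hale 6, Pham 3, Silva 4, Gupta 5, Rao 1, Endo 4, Tam 1, Novak 5.
Zheng leads with 7 wins (next highest: 6).

Zheng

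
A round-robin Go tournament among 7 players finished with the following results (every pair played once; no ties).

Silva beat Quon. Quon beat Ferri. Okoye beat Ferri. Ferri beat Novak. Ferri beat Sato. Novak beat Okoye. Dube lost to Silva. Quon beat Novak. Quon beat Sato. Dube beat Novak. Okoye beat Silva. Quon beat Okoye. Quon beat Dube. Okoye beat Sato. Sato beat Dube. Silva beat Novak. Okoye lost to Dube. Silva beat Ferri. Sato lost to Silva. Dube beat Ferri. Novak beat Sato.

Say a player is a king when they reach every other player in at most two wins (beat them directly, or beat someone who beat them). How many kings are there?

Okoye reaches everyone (king).
Silva reaches everyone (king).
Dube cannot reach Quon in two steps.
Sato cannot reach Silva, Quon in two steps.
Ferri cannot reach Silva, Quon in two steps.
Quon reaches everyone (king).
Novak cannot reach Quon in two steps.
Kings: Okoye, Silva, Quon — 3.

3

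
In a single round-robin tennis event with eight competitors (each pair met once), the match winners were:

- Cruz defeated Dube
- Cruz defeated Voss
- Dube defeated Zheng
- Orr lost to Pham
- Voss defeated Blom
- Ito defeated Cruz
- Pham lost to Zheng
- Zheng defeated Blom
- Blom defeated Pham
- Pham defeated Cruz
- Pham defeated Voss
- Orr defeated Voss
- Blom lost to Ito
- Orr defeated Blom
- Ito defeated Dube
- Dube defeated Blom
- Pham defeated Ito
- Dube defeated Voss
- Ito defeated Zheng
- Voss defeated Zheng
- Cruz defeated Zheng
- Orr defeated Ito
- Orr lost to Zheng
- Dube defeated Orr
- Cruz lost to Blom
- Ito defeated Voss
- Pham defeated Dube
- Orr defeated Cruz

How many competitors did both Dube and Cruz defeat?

2

Dube beat: Orr, Voss, Zheng, Blom.
Cruz beat: Dube, Voss, Zheng.
Both beat: Voss, Zheng — 2.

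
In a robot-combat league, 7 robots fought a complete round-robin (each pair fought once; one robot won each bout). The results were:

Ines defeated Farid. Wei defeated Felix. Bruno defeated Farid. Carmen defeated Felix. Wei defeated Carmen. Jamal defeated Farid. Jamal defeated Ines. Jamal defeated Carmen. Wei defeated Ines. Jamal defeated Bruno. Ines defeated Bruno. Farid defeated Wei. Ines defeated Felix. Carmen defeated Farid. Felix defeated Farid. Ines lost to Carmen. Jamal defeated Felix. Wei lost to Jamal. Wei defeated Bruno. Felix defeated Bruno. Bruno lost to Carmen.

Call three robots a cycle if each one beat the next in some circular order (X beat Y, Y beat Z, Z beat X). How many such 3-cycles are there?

Win totals: Ines 3, Jamal 6, Bruno 1, Carmen 4, Farid 1, Felix 2, Wei 4.
A robot with w wins dominates both others in C(w,2) triples; summing gives 3 + 15 + 0 + 6 + 0 + 1 + 6 = 31 transitive triples.
Total triples C(7,3) = 35, so cyclic triples = 35 − 31 = 4.

4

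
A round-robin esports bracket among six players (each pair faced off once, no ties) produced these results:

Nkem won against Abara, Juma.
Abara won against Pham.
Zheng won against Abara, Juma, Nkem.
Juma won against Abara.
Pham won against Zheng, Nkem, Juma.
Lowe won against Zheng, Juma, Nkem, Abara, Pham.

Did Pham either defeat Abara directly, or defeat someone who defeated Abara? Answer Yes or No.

Yes

Pham did not beat Abara directly.
Pham beat Juma, Zheng, Nkem. Of those, Juma beat Abara.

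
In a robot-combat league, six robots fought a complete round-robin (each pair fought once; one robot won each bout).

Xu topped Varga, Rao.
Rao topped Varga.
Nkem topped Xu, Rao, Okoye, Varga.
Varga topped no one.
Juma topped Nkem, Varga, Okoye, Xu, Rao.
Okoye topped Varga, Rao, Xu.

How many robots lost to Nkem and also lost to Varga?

Nkem beat: Rao, Xu, Varga, Okoye.
Varga beat: no one.
No one was beaten by both.

0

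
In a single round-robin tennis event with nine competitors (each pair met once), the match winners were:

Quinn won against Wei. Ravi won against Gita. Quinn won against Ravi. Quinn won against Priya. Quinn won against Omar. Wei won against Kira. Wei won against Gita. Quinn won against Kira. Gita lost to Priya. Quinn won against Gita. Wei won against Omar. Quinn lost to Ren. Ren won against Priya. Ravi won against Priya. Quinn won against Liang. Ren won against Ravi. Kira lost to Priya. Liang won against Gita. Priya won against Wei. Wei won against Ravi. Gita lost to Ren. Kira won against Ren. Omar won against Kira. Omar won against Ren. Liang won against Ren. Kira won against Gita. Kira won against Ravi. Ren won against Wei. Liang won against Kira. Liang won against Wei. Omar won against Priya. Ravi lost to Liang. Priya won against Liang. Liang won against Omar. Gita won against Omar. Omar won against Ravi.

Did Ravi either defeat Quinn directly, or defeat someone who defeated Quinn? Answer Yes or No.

No

Ravi did not beat Quinn directly.
Ravi beat Gita, Priya, but each of them lost to Quinn. No two-step path.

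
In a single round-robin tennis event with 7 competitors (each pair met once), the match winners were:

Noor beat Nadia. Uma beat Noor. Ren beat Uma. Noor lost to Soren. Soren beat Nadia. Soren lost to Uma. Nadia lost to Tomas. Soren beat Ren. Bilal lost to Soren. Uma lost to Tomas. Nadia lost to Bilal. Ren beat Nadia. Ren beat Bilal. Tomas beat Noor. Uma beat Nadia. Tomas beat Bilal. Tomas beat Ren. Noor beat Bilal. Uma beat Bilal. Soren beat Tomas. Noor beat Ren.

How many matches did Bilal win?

1

Bilal's results: beat Nadia; lost to Uma, Soren, Noor, Tomas, Ren.
That is 1 win.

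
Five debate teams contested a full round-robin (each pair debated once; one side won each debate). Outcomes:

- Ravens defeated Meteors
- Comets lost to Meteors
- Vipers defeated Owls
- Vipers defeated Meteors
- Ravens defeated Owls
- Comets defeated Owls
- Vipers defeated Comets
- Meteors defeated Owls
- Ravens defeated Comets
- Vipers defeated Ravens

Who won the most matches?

Win totals: Ravens 3, Vipers 4, Owls 0, Comets 1, Meteors 2.
Vipers leads with 4 wins (next highest: 3).

Vipers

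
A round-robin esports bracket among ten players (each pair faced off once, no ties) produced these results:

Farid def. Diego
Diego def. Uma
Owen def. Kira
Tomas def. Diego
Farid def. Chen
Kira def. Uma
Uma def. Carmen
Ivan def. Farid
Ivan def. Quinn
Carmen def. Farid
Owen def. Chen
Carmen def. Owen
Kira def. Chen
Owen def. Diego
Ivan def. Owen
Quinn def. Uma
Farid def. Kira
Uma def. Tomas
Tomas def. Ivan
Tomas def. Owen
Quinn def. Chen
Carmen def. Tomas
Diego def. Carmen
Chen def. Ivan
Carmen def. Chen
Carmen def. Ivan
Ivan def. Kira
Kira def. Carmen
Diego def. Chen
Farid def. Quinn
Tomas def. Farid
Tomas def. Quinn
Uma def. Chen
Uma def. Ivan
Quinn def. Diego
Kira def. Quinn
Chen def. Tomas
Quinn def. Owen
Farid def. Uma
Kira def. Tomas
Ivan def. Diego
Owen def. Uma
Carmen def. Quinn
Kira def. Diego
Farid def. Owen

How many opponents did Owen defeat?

Owen's results: beat Diego, Kira, Uma, Chen; lost to Tomas, Farid, Quinn, Ivan, Carmen.
That is 4 wins.

4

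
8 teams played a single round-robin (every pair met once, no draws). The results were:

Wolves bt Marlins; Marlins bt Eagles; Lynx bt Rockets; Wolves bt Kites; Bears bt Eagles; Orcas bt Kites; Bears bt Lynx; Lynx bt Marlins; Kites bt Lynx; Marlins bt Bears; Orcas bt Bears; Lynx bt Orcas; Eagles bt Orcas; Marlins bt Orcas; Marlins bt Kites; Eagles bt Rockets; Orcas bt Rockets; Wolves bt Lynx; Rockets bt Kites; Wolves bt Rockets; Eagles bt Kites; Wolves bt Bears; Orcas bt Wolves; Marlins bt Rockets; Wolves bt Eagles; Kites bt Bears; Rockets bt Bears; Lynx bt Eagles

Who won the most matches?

Wolves

Win totals: Orcas 4, Eagles 3, Rockets 2, Lynx 4, Kites 2, Marlins 5, Bears 2, Wolves 6.
Wolves leads with 6 wins (next highest: 5).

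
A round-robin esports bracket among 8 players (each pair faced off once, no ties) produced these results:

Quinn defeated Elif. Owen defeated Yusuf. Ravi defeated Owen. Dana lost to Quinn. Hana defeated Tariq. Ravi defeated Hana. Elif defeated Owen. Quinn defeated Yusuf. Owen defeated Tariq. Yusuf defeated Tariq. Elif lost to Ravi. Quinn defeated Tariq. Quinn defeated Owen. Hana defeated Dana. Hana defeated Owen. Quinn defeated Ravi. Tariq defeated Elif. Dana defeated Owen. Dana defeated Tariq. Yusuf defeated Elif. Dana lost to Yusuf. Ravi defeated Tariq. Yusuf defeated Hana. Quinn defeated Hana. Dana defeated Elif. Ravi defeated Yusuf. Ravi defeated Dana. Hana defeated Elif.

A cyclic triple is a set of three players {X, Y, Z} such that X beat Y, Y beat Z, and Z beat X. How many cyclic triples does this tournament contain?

Win totals: Quinn 7, Yusuf 4, Owen 2, Dana 3, Tariq 1, Hana 4, Ravi 6, Elif 1.
A player with w wins dominates both others in C(w,2) triples; summing gives 21 + 6 + 1 + 3 + 0 + 6 + 15 + 0 = 52 transitive triples.
Total triples C(8,3) = 56, so cyclic triples = 56 − 52 = 4.

4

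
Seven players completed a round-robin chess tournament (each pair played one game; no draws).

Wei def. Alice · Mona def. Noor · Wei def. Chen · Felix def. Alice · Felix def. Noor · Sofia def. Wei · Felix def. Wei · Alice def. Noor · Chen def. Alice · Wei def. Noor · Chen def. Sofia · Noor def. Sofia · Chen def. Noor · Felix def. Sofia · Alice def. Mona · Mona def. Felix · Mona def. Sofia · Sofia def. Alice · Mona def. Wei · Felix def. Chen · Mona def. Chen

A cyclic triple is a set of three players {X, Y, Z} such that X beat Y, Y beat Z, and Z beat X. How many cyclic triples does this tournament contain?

Win totals: Sofia 2, Felix 5, Wei 3, Noor 1, Chen 3, Alice 2, Mona 5.
A player with w wins dominates both others in C(w,2) triples; summing gives 1 + 10 + 3 + 0 + 3 + 1 + 10 = 28 transitive triples.
Total triples C(7,3) = 35, so cyclic triples = 35 − 28 = 7.

7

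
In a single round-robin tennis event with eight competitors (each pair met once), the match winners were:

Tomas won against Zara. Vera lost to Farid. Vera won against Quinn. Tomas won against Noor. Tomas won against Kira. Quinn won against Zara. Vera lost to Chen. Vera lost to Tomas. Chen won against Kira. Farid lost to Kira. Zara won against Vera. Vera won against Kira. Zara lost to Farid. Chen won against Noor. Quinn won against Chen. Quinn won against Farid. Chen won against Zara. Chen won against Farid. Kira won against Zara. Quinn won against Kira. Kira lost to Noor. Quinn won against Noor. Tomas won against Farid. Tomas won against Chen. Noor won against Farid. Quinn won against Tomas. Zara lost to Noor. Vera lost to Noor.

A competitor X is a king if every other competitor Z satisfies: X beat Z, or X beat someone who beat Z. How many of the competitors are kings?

3

Kira cannot reach Tomas, Chen, Quinn, Noor in two steps.
Tomas reaches everyone (king).
Chen cannot reach Tomas in two steps.
Vera reaches everyone (king).
Farid cannot reach Tomas, Chen, Noor in two steps.
Quinn reaches everyone (king).
Noor cannot reach Tomas, Chen in two steps.
Zara cannot reach Tomas, Chen, Farid, Noor in two steps.
Kings: Tomas, Vera, Quinn — 3.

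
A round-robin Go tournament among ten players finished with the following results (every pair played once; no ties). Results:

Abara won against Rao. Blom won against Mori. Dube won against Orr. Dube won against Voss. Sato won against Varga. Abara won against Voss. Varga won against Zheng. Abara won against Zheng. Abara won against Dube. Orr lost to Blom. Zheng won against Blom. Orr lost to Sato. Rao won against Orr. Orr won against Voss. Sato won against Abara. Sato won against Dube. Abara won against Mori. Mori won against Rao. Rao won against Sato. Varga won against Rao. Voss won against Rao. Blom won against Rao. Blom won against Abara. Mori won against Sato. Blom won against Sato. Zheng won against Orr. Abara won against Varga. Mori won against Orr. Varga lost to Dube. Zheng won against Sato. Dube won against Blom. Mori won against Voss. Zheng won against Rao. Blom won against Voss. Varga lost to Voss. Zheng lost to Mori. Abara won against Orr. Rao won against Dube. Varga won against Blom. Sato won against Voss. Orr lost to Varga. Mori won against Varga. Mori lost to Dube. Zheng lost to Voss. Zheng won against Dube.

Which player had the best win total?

Win totals: Sato 5, Mori 6, Voss 3, Blom 6, Abara 7, Dube 5, Orr 1, Rao 3, Zheng 5, Varga 4.
Abara leads with 7 wins (next highest: 6).

Abara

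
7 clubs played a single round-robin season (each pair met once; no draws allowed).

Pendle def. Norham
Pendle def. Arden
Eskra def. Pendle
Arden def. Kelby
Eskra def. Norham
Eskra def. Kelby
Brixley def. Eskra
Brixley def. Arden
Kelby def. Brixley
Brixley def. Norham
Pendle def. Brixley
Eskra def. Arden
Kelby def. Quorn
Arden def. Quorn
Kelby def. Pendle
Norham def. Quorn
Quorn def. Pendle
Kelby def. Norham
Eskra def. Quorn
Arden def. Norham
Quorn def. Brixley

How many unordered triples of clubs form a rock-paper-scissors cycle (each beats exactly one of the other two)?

Win totals: Pendle 3, Quorn 2, Arden 3, Eskra 5, Norham 1, Kelby 4, Brixley 3.
A club with w wins dominates both others in C(w,2) triples; summing gives 3 + 1 + 3 + 10 + 0 + 6 + 3 = 26 transitive triples.
Total triples C(7,3) = 35, so cyclic triples = 35 − 26 = 9.

9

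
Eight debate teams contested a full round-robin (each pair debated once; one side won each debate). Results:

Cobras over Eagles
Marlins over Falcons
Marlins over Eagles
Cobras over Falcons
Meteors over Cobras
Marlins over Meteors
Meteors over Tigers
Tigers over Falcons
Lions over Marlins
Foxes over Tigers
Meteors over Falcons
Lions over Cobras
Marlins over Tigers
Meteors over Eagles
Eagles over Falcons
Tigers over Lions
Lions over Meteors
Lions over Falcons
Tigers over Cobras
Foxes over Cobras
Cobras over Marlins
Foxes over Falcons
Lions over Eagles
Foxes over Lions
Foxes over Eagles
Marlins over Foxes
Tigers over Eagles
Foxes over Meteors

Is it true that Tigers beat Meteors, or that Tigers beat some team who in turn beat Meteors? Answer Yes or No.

Tigers did not beat Meteors directly.
Tigers beat Falcons, Eagles, Lions, Cobras. Of those, Lions beat Meteors.

Yes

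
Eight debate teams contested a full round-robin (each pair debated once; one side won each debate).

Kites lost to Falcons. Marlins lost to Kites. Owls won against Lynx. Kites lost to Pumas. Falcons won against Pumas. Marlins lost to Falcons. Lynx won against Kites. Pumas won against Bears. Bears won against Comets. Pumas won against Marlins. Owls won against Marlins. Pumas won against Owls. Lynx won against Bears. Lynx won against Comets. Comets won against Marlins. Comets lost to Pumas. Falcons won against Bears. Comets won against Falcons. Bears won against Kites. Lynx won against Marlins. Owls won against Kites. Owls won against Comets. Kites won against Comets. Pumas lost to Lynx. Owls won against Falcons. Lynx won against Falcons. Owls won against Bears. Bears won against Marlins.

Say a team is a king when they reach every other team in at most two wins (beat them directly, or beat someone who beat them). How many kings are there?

3

Bears cannot reach Owls, Lynx, Pumas in two steps.
Owls reaches everyone (king).
Comets cannot reach Owls, Lynx in two steps.
Lynx reaches everyone (king).
Kites cannot reach Bears, Owls, Lynx, Pumas in two steps.
Marlins cannot reach Bears, Owls, Comets, Lynx, Kites, Falcons, Pumas in two steps.
Falcons cannot reach Lynx in two steps.
Pumas reaches everyone (king).
Kings: Owls, Lynx, Pumas — 3.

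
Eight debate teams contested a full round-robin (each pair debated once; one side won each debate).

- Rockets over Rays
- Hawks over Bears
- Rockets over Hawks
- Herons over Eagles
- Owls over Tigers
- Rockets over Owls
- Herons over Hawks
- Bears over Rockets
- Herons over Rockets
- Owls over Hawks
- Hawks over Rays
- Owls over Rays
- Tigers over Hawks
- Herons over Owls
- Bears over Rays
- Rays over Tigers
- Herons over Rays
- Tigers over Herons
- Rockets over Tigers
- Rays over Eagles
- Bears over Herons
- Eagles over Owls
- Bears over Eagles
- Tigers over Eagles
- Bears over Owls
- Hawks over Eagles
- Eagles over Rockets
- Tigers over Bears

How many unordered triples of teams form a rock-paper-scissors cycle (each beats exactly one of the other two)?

Win totals: Herons 5, Rockets 4, Bears 5, Owls 3, Rays 2, Eagles 2, Tigers 4, Hawks 3.
A team with w wins dominates both others in C(w,2) triples; summing gives 10 + 6 + 10 + 3 + 1 + 1 + 6 + 3 = 40 transitive triples.
Total triples C(8,3) = 56, so cyclic triples = 56 − 40 = 16.

16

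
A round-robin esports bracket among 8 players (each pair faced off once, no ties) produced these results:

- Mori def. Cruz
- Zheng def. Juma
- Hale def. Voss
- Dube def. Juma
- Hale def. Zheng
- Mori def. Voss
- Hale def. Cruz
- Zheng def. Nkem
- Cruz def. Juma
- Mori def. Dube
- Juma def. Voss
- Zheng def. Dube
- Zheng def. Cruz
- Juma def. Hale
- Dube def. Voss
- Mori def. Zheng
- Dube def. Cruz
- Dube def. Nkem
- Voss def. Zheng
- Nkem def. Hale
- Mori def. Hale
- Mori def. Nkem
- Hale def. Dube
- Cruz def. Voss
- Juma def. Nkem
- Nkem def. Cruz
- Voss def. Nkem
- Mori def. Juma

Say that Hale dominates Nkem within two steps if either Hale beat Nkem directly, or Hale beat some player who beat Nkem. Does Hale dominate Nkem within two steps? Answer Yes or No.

Yes

Hale did not beat Nkem directly.
Hale beat Voss, Zheng, Dube, Cruz. Of those, Voss beat Nkem.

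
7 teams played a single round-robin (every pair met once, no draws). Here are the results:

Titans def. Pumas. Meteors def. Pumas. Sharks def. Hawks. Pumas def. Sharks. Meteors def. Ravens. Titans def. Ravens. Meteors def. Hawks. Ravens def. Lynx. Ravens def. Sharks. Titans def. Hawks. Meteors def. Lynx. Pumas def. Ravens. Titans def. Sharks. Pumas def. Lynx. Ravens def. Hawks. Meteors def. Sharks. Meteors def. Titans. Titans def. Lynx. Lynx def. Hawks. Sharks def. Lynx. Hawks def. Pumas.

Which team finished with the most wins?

Meteors

Win totals: Titans 5, Pumas 3, Ravens 3, Meteors 6, Lynx 1, Sharks 2, Hawks 1.
Meteors leads with 6 wins (next highest: 5).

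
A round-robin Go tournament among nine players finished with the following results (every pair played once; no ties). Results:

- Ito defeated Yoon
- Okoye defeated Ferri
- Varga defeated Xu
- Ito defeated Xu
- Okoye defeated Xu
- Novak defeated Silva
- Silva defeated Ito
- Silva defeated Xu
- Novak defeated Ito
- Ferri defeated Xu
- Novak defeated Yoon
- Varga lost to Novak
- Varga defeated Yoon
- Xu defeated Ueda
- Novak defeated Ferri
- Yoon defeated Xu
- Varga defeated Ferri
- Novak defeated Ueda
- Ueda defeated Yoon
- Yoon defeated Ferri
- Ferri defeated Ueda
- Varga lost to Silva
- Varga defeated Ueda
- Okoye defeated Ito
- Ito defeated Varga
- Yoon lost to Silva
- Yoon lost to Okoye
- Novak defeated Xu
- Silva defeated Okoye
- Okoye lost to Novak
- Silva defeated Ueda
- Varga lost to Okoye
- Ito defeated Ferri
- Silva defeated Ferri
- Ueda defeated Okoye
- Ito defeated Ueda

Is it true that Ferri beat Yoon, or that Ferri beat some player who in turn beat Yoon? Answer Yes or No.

Yes

Ferri did not beat Yoon directly.
Ferri beat Ueda, Xu. Of those, Ueda beat Yoon.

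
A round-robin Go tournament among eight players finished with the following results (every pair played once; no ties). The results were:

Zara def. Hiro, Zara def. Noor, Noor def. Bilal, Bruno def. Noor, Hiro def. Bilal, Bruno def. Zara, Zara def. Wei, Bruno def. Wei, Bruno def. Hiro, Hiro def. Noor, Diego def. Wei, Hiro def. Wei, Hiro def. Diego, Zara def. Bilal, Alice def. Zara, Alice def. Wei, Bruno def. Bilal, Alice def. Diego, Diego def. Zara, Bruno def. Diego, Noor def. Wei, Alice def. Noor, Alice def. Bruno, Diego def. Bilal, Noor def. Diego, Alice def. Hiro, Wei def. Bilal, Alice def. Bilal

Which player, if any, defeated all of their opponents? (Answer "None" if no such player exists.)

Alice

Alice has 7 wins out of 7 opponents — a perfect record.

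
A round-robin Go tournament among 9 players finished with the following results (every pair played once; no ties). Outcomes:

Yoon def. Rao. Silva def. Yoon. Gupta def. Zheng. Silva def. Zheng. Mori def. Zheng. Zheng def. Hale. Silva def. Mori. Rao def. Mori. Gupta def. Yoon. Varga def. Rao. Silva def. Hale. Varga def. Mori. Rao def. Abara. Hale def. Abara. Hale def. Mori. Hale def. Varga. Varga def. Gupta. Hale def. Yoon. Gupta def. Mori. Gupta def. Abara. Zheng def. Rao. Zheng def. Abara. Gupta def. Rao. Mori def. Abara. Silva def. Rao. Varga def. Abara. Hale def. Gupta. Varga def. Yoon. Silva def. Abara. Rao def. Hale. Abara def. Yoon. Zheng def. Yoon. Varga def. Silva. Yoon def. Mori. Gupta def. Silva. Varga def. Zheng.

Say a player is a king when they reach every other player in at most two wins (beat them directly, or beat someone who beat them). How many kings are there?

3

Rao cannot reach Silva in two steps.
Silva reaches everyone (king).
Zheng cannot reach Silva in two steps.
Yoon cannot reach Silva, Varga, Gupta in two steps.
Mori cannot reach Silva, Varga, Gupta in two steps.
Varga reaches everyone (king).
Abara cannot reach Silva, Zheng, Varga, Gupta, Hale in two steps.
Gupta cannot reach Varga in two steps.
Hale reaches everyone (king).
Kings: Silva, Varga, Hale — 3.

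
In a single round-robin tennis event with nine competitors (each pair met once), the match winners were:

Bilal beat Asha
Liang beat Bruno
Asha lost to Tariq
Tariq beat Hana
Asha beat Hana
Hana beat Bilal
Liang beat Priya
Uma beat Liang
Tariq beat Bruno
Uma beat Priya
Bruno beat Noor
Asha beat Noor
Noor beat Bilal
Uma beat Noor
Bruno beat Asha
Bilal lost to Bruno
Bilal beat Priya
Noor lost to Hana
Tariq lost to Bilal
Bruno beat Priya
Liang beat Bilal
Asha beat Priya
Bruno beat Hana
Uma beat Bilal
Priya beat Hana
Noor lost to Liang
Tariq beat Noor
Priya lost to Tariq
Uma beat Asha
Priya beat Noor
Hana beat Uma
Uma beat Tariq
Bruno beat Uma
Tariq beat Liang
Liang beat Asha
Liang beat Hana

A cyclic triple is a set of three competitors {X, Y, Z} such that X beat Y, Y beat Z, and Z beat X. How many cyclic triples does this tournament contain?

Win totals: Asha 3, Tariq 6, Noor 1, Bruno 6, Uma 6, Bilal 3, Hana 3, Priya 2, Liang 6.
A competitor with w wins dominates both others in C(w,2) triples; summing gives 3 + 15 + 0 + 15 + 15 + 3 + 3 + 1 + 15 = 70 transitive triples.
Total triples C(9,3) = 84, so cyclic triples = 84 − 70 = 14.

14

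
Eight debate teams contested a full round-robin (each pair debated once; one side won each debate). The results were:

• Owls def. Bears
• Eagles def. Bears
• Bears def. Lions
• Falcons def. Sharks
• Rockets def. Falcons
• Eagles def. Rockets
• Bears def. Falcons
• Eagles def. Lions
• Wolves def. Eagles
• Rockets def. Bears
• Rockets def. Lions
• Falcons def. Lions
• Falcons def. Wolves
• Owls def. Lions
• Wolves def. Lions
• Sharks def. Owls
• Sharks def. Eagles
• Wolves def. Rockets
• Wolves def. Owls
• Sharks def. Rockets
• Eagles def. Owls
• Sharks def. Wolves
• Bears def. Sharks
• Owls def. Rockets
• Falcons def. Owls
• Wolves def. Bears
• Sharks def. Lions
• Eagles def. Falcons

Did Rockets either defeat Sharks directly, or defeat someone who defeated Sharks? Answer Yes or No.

Yes

Rockets did not beat Sharks directly.
Rockets beat Lions, Falcons, Bears. Of those, Falcons beat Sharks.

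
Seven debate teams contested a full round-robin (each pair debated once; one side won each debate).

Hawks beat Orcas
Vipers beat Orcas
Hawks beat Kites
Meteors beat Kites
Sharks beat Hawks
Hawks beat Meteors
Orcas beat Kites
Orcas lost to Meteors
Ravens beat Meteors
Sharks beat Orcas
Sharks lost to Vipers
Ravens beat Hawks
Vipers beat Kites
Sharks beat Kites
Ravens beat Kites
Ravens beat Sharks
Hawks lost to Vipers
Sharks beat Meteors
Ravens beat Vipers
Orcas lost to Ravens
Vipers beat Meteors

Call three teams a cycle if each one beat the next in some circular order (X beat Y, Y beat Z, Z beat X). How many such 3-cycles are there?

0

Win totals: Meteors 2, Orcas 1, Vipers 5, Hawks 3, Ravens 6, Kites 0, Sharks 4.
A team with w wins dominates both others in C(w,2) triples; summing gives 1 + 0 + 10 + 3 + 15 + 0 + 6 = 35 transitive triples.
Total triples C(7,3) = 35, so cyclic triples = 35 − 35 = 0.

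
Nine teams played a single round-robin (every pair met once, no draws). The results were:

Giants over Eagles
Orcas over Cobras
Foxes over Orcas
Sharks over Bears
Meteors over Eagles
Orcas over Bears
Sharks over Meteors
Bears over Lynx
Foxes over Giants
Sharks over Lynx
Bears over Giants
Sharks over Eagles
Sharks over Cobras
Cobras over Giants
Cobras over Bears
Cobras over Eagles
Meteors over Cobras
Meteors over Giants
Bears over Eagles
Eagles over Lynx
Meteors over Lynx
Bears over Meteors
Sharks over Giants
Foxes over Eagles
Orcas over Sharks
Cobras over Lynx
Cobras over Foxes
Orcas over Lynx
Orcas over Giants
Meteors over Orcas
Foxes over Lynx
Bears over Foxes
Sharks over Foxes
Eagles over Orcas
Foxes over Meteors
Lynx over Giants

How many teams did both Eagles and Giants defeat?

0

Eagles beat: Orcas, Lynx.
Giants beat: Eagles.
No one was beaten by both.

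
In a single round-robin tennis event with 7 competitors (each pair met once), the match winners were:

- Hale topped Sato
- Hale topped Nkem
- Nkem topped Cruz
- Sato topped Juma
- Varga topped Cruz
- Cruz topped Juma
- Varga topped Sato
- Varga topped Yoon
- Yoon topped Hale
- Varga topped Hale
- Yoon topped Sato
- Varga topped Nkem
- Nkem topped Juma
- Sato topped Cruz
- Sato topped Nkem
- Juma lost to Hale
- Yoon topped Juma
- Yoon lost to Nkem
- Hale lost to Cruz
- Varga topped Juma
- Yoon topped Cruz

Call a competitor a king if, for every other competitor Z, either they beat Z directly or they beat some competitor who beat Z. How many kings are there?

1

Yoon cannot reach Varga in two steps.
Hale cannot reach Varga in two steps.
Varga reaches everyone (king).
Cruz cannot reach Yoon, Varga in two steps.
Sato cannot reach Varga in two steps.
Nkem cannot reach Varga in two steps.
Juma cannot reach Yoon, Hale, Varga, Cruz, Sato, Nkem in two steps.
Kings: Varga — 1.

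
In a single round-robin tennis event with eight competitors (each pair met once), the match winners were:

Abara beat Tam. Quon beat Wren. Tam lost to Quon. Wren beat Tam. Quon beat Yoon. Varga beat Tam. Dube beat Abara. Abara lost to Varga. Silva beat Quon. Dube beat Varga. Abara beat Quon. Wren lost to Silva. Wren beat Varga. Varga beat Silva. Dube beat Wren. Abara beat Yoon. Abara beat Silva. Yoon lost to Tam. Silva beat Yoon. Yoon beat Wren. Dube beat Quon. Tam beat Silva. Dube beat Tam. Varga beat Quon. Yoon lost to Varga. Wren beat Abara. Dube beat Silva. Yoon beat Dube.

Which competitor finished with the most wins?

Dube

Win totals: Yoon 2, Silva 3, Dube 6, Wren 3, Abara 4, Varga 5, Quon 3, Tam 2.
Dube leads with 6 wins (next highest: 5).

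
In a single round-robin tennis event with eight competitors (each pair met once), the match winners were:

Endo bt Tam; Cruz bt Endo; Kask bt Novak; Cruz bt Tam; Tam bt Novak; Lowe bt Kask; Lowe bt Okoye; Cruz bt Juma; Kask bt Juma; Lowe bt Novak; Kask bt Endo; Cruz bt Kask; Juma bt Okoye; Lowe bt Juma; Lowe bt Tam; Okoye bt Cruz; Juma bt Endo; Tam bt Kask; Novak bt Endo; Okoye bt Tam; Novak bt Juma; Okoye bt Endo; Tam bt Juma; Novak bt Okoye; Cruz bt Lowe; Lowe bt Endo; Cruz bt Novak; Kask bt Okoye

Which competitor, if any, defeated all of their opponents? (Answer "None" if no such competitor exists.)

Highest win total is Lowe with 6 (out of 7 possible).
Lowe lost to Cruz, so no competitor went undefeated.

None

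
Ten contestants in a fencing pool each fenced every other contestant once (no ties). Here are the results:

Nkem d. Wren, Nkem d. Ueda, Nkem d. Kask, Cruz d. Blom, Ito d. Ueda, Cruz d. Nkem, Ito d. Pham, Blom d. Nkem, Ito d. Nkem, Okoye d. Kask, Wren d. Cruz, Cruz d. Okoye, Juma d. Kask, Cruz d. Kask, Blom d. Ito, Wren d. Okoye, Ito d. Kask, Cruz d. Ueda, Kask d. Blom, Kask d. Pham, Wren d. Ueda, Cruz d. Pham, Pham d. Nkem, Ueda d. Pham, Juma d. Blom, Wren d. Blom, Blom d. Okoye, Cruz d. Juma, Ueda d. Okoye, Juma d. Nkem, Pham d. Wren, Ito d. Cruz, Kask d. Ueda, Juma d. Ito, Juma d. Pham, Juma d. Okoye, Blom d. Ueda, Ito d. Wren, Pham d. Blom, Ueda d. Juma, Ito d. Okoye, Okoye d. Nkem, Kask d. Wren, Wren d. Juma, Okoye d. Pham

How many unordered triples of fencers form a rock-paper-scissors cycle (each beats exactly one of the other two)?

Win totals: Kask 4, Cruz 7, Ueda 3, Wren 5, Blom 4, Nkem 3, Pham 3, Okoye 3, Ito 7, Juma 6.
A fencer with w wins dominates both others in C(w,2) triples; summing gives 6 + 21 + 3 + 10 + 6 + 3 + 3 + 3 + 21 + 15 = 91 transitive triples.
Total triples C(10,3) = 120, so cyclic triples = 120 − 91 = 29.

29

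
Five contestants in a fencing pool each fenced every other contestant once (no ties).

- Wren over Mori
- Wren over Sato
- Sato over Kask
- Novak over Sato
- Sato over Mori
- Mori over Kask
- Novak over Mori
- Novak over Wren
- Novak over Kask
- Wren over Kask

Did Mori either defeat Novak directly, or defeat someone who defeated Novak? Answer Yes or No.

Mori did not beat Novak directly.
Mori beat Kask, but each of them lost to Novak. No two-step path.

No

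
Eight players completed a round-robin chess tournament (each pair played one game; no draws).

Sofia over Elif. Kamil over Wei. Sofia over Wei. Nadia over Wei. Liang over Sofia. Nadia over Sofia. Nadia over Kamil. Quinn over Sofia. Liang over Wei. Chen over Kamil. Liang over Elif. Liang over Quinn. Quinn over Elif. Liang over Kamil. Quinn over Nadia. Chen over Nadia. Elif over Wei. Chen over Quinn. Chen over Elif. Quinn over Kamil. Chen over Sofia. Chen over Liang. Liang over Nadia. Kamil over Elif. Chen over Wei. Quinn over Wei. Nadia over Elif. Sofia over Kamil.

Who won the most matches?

Win totals: Kamil 2, Nadia 4, Elif 1, Liang 6, Quinn 5, Wei 0, Sofia 3, Chen 7.
Chen leads with 7 wins (next highest: 6).

Chen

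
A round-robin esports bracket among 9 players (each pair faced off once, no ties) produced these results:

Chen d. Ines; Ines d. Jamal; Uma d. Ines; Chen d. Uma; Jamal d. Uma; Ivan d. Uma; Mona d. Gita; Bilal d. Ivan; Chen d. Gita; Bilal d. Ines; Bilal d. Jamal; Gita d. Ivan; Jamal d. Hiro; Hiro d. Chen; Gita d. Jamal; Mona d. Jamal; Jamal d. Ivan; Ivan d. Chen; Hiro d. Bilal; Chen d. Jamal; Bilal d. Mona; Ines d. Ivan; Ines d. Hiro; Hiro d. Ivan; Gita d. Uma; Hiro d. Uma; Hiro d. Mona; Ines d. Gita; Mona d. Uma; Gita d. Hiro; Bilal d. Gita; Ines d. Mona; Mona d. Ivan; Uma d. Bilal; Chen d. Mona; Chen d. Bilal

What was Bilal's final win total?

Bilal's results: beat Gita, Jamal, Ivan, Mona, Ines; lost to Hiro, Chen, Uma.
That is 5 wins.

5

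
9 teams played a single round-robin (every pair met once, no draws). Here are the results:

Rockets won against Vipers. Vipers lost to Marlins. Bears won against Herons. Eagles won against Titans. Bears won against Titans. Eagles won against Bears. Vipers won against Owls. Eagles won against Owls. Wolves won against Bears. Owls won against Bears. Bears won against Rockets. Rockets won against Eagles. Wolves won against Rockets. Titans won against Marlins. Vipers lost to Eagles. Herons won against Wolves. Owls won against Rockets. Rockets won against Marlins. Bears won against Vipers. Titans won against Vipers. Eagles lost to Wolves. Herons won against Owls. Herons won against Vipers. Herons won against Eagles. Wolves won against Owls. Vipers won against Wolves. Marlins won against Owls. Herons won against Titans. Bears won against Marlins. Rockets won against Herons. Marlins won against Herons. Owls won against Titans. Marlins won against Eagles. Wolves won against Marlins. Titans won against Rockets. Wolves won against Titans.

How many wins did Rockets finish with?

4

Rockets' results: beat Herons, Marlins, Eagles, Vipers; lost to Bears, Wolves, Owls, Titans.
That is 4 wins.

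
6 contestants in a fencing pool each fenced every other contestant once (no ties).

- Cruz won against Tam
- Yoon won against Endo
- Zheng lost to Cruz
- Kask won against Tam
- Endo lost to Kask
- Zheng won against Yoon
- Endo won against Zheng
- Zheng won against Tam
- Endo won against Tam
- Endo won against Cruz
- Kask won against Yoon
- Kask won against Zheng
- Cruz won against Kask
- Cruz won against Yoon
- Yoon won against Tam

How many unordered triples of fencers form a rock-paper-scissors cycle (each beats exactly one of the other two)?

Of the C(6,3) = 20 triples, the cyclic ones are: {Cruz, Yoon, Endo}; {Cruz, Kask, Endo}; {Yoon, Endo, Zheng}.
That is 3.

3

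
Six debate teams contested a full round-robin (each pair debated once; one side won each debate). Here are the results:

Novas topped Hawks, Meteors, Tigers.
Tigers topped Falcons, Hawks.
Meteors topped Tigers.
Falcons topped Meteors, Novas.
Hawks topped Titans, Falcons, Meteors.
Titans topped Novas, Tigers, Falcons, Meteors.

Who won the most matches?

Titans

Win totals: Meteors 1, Titans 4, Hawks 3, Falcons 2, Tigers 2, Novas 3.
Titans leads with 4 wins (next highest: 3).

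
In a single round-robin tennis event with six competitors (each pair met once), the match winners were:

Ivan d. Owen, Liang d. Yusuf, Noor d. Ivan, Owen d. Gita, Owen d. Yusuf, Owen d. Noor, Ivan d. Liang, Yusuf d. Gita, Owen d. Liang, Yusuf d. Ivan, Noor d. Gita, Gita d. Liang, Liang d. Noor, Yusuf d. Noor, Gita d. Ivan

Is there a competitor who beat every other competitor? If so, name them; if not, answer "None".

None

Highest win total is Owen with 4 (out of 5 possible).
Owen lost to Ivan, so no competitor went undefeated.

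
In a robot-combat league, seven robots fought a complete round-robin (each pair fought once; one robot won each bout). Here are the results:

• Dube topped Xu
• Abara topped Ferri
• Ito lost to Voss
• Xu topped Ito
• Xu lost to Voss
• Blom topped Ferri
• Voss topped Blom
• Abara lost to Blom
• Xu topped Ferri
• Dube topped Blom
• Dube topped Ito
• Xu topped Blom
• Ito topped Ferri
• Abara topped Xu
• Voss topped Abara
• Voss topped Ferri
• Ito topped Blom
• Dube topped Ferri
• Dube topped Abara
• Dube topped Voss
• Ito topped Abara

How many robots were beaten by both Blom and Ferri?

Blom beat: Abara, Ferri.
Ferri beat: no one.
No one was beaten by both.

0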